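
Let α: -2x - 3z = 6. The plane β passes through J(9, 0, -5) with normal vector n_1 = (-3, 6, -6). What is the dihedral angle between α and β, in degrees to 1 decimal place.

β: n_1·r = n_1·J gives -3x + 6y - 6z = 3.
cos θ = |n₁·n₂| / (|n₁||n₂|) = |24| / (√13 · √81).
θ = arccos(0.73960) ≈ 42.3°.

42.3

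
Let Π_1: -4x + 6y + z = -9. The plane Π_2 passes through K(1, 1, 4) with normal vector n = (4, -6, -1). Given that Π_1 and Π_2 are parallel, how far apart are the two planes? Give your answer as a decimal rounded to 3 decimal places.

2.060

Π_2: n·r = n·K gives 4x - 6y - z = -6.
Rescale Π_2 by 1/(-1): -4x + 6y + z = 6. Then distance = |-9 − 6| / √53 ≈ 2.060.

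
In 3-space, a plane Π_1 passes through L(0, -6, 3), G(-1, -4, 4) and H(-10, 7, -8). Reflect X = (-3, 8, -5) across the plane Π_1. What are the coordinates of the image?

(-13, 2, -3)

LG = (-1, 2, 1), LH = (-10, 13, -11); a normal to Π_1 is LG × LH = (-35, -21, 7).
Using L: Π_1 has equation -35x - 21y + 7z = 147.
λ = (n·X − d)/|n|² = (-98 − 147)/1715 = -1/7.
Reflection = X − 2λn = (-3, 8, -5) − (-2/7)·(-35, -21, 7) = (-13, 2, -3).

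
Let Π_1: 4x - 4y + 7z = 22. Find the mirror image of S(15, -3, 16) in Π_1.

(-1, 13, -12)

λ = (n·S − d)/|n|² = (184 − 22)/81 = 2.
Reflection = S − 2λn = (15, -3, 16) − 4·(4, -4, 7) = (-1, 13, -12).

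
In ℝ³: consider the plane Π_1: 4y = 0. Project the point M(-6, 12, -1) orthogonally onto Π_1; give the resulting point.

(-6, 0, -1)

Foot = M − λn with λ = (n·M − d)/|n|² = (48 − 0)/16 = 3.
Foot = (-6, 12, -1) − 3·(0, 4, 0) = (-6, 0, -1).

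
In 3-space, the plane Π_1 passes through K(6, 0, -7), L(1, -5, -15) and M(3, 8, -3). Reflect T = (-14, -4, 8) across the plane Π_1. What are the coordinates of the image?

(10, 20, -22)

KL = (-5, -5, -8), KM = (-3, 8, 4); a normal to Π_1 is KL × KM = (44, 44, -55).
Using K: Π_1 has equation 44x + 44y - 55z = 649.
λ = (n·T − d)/|n|² = (-1232 − 649)/6897 = -3/11.
Reflection = T − 2λn = (-14, -4, 8) − (-6/11)·(44, 44, -55) = (10, 20, -22).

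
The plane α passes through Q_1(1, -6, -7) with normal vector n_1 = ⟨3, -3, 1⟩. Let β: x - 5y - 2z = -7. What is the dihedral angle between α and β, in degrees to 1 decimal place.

47.9

α: n_1·r = n_1·Q_1 gives 3x - 3y + z = 14.
cos θ = |n₁·n₂| / (|n₁||n₂|) = |16| / (√19 · √30).
θ = arccos(0.67017) ≈ 47.9°.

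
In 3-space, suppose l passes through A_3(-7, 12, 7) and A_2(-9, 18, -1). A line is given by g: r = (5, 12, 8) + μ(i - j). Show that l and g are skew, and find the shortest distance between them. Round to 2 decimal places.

A direction vector for l is A_2 − A_3 = (-2, 6, -8).
Common perpendicular direction n = (-2, 6, -8) × (1, -1, 0) = (-8, -8, -4).
With w = (5, 12, 8) − (-7, 12, 7) = (12, 0, 1), w · n = -100.
Since n ≠ 0 the lines are not parallel, and w · n = -100 ≠ 0 so they do not intersect; hence they are skew.
Distance = |w · n| / |n| = |-100| / √144 ≈ 8.33.

8.33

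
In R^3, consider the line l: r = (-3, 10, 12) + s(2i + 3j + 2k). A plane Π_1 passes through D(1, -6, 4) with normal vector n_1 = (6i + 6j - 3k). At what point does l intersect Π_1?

(-7, 4, 8)

Π_1: n_1·r = n_1·D gives 6x + 6y - 3z = -42.
Substitute r = (-3, 10, 12) + t(2, 3, 2) into the plane: 6 + 24t = -42, so t = -2.
Intersection: (-3, 10, 12) + (-2)·(2, 3, 2) = (-7, 4, 8).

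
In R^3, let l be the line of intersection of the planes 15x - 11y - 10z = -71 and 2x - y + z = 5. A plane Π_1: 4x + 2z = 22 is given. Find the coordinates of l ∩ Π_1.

(3, 6, 5)

Direction of l: (15, -11, -10) × (2, -1, 1) = (-21, -35, 7).
A point on l: solving the two plane equations with x = 9 gives (9, 16, 3).
Substitute r = (9, 16, 3) + t(-21, -35, 7) into the plane: 42 + (-70)t = 22, so t = 2/7.
Intersection: (9, 16, 3) + (2/7)·(-21, -35, 7) = (3, 6, 5).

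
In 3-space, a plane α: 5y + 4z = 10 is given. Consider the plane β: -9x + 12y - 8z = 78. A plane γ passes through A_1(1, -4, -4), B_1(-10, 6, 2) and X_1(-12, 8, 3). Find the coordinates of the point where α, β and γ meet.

A_1B_1 = (-11, 10, 6), A_1X_1 = (-13, 12, 7); a normal to γ is A_1B_1 × A_1X_1 = (-2, -1, -2).
Using A_1: γ has equation -2x - y - 2z = 10.
Solving the 3×3 linear system 5y + 4z = 10, -9x + 12y - 8z = 78, -2x - y - 2z = 10 (e.g. by elimination or Cramer's rule, determinant = 122) gives (-6, 2, 0).

(-6, 2, 0)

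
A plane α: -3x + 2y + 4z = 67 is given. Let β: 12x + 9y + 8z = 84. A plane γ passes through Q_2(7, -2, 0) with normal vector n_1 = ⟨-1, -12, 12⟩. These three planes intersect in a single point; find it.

(-5, 8, 9)

γ: n_1·r = n_1·Q_2 gives -x - 12y + 12z = 17.
Solving the 3×3 linear system -3x + 2y + 4z = 67, 12x + 9y + 8z = 84, -x - 12y + 12z = 17 (e.g. by elimination or Cramer's rule, determinant = -1456) gives (-5, 8, 9).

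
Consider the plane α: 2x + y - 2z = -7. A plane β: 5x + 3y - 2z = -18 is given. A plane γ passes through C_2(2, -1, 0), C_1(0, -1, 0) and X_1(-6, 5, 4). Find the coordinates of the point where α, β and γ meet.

C_2C_1 = (-2, 0, 0), C_2X_1 = (-8, 6, 4); a normal to γ is C_2C_1 × C_2X_1 = (0, 8, -12).
Using C_2: γ has equation 8y - 12z = -8.
Solving the 3×3 linear system 2x + y - 2z = -7, 5x + 3y - 2z = -18, 8y - 12z = -8 (e.g. by elimination or Cramer's rule, determinant = -60) gives (-3, -1, 0).

(-3, -1, 0)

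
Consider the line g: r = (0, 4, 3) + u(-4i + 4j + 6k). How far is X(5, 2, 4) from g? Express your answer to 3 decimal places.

4.784

Taking (0, 4, 3) on g with direction v = (-4, 4, 6): w = X − (0, 4, 3) = (5, -2, 1), and w × v = (-16, -34, 12).
Distance = |w × v| / |v| = √1556 / √68 ≈ 4.784.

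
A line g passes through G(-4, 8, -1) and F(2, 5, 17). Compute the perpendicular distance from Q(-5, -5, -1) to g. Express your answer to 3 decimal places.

12.925

A direction vector for g is F − G = (6, -3, 18).
Taking (-4, 8, -1) on g with direction v = (6, -3, 18): w = Q − (-4, 8, -1) = (-1, -13, 0), and w × v = (-234, 18, 81).
Distance = |w × v| / |v| = √61641 / √369 ≈ 12.925.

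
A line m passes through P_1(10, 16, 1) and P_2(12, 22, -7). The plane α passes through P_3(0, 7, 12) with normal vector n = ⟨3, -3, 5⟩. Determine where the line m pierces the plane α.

(8, 10, 9)

A direction vector for m is P_2 − P_1 = (2, 6, -8).
α: n·r = n·P_3 gives 3x - 3y + 5z = 39.
Substitute r = (10, 16, 1) + t(2, 6, -8) into the plane: -13 + (-52)t = 39, so t = -1.
Intersection: (10, 16, 1) + (-1)·(2, 6, -8) = (8, 10, 9).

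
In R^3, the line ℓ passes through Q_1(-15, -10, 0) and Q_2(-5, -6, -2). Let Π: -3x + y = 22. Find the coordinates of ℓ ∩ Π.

(-10, -8, -1)

A direction vector for ℓ is Q_2 − Q_1 = (10, 4, -2).
Substitute r = (-15, -10, 0) + t(10, 4, -2) into the plane: 35 + (-26)t = 22, so t = 1/2.
Intersection: (-15, -10, 0) + (1/2)·(10, 4, -2) = (-10, -8, -1).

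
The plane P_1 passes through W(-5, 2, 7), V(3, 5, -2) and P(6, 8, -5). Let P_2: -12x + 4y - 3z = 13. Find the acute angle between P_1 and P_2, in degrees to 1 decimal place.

27.3

WV = (8, 3, -9), WP = (11, 6, -12); a normal to P_1 is WV × WP = (18, -3, 15).
Using W: P_1 has equation 18x - 3y + 15z = 9.
cos θ = |n₁·n₂| / (|n₁||n₂|) = |-273| / (√558 · √169).
θ = arccos(0.88900) ≈ 27.3°.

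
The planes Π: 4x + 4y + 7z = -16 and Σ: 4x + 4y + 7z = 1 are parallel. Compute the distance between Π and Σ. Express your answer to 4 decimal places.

Same normal n = (4, 4, 7) with |n| = √81; distance = |-16 − 1| / |n| = 17/√81 ≈ 1.8889.

1.8889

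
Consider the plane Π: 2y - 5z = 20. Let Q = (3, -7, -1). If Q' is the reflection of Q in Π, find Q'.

(3, -3, -11)

λ = (n·Q − d)/|n|² = (-9 − 20)/29 = -1.
Reflection = Q − 2λn = (3, -7, -1) − (-2)·(0, 2, -5) = (3, -3, -11).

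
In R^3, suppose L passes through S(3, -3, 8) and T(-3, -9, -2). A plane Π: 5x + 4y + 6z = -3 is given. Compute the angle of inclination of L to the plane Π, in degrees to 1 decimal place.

82.1

A direction vector for L is T − S = (-6, -6, -10).
sin θ = |n·v| / (|n||v|) = |-114| / (√77 · √172) = 0.99059.
θ ≈ 82.1°.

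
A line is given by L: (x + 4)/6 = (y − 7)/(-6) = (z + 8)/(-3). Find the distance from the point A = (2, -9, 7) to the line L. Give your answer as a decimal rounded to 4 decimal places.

20.5805

L has direction (6, -6, -3) through (-4, 7, -8).
Taking (-4, 7, -8) on L with direction v = (6, -6, -3): w = A − (-4, 7, -8) = (6, -16, 15), and w × v = (138, 108, 60).
Distance = |w × v| / |v| = √34308 / √81 ≈ 20.5805.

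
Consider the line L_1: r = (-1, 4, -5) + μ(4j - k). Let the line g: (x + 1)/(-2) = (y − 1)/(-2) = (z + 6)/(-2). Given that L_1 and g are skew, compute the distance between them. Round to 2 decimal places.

1.08

g has direction (-2, -2, -2) through (-1, 1, -6).
Common perpendicular direction n = (0, 4, -1) × (-2, -2, -2) = (-10, 2, 8).
With w = (-1, 1, -6) − (-1, 4, -5) = (0, -3, -1), w · n = -14.
Distance = |w · n| / |n| = |-14| / √168 ≈ 1.08.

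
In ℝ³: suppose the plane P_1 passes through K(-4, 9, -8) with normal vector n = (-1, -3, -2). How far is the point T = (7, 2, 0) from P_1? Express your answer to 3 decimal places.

1.604

P_1: n·r = n·K gives -x - 3y - 2z = -7.
n·T − d = (-1)·(7) + (-3)·(2) + (-2)·(0) − (-7) = -6; |n| = √14.
Distance = |-6| / √14 = 6/√14 ≈ 1.604.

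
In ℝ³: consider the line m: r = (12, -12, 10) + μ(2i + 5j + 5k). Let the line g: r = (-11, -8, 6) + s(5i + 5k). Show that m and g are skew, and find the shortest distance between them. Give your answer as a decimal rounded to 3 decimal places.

Common perpendicular direction n = (2, 5, 5) × (5, 0, 5) = (25, 15, -25).
With w = (-11, -8, 6) − (12, -12, 10) = (-23, 4, -4), w · n = -415.
Since n ≠ 0 the lines are not parallel, and w · n = -415 ≠ 0 so they do not intersect; hence they are skew.
Distance = |w · n| / |n| = |-415| / √1475 ≈ 10.806.

10.806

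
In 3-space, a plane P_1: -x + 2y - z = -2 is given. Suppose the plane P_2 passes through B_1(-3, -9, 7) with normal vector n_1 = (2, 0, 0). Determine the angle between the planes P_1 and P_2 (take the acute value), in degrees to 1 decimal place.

65.9

P_2: n_1·r = n_1·B_1 gives 2x = -6.
cos θ = |n₁·n₂| / (|n₁||n₂|) = |-2| / (√6 · √4).
θ = arccos(0.40825) ≈ 65.9°.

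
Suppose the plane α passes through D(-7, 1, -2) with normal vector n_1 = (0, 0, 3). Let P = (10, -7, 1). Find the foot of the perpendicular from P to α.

α: n_1·r = n_1·D gives 3z = -6.
Foot = P − λn with λ = (n·P − d)/|n|² = (3 − (-6))/9 = 1.
Foot = (10, -7, 1) − 1·(0, 0, 3) = (10, -7, -2).

(10, -7, -2)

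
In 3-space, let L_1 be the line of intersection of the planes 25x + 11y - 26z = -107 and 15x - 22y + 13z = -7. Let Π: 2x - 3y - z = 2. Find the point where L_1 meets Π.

(-4, -3, -1)

Direction of L_1: (25, 11, -26) × (15, -22, 13) = (-429, -715, -715).
A point on L_1: solving the two plane equations with x = -7 gives (-7, -8, -6).
Substitute r = (-7, -8, -6) + t(-429, -715, -715) into the plane: 16 + 2002t = 2, so t = -1/143.
Intersection: (-7, -8, -6) + (-1/143)·(-429, -715, -715) = (-4, -3, -1).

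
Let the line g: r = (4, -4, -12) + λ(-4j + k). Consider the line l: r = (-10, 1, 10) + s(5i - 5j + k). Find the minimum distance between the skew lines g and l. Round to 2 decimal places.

Common perpendicular direction n = (0, -4, 1) × (5, -5, 1) = (1, 5, 20).
With w = (-10, 1, 10) − (4, -4, -12) = (-14, 5, 22), w · n = 451.
Distance = |w · n| / |n| = |451| / √426 ≈ 21.85.

21.85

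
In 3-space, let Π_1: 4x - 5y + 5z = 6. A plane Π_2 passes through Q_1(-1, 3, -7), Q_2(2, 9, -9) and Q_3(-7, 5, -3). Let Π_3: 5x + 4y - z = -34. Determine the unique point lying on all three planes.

(-1, -9, -7)

Q_1Q_2 = (3, 6, -2), Q_1Q_3 = (-6, 2, 4); a normal to Π_2 is Q_1Q_2 × Q_1Q_3 = (28, 0, 42).
Using Q_1: Π_2 has equation 28x + 42z = -322.
Solving the 3×3 linear system 4x - 5y + 5z = 6, 28x + 42z = -322, 5x + 4y - z = -34 (e.g. by elimination or Cramer's rule, determinant = -1302) gives (-1, -9, -7).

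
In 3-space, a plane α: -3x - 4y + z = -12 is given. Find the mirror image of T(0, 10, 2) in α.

(-6, 2, 4)

λ = (n·T − d)/|n|² = (-38 − (-12))/26 = -1.
Reflection = T − 2λn = (0, 10, 2) − (-2)·(-3, -4, 1) = (-6, 2, 4).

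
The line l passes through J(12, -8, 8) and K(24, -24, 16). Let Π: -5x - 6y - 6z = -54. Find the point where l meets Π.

(6, 0, 4)

A direction vector for l is K − J = (12, -16, 8).
Substitute r = (12, -8, 8) + t(12, -16, 8) into the plane: -60 + (-12)t = -54, so t = -1/2.
Intersection: (12, -8, 8) + (-1/2)·(12, -16, 8) = (6, 0, 4).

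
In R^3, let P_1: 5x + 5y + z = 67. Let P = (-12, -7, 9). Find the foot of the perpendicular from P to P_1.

Foot = P − λn with λ = (n·P − d)/|n|² = (-86 − 67)/51 = -3.
Foot = (-12, -7, 9) − (-3)·(5, 5, 1) = (3, 8, 12).

(3, 8, 12)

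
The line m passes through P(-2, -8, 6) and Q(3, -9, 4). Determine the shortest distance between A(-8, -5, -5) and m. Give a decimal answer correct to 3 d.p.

12.727

A direction vector for m is Q − P = (5, -1, -2).
Taking (-2, -8, 6) on m with direction v = (5, -1, -2): w = A − (-2, -8, 6) = (-6, 3, -11), and w × v = (-17, -67, -9).
Distance = |w × v| / |v| = √4859 / √30 ≈ 12.727.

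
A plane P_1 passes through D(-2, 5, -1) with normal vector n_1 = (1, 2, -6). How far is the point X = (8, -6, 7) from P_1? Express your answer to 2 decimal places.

P_1: n_1·r = n_1·D gives x + 2y - 6z = 14.
n·X − d = (1)·(8) + (2)·(-6) + (-6)·(7) − 14 = -60; |n| = √41.
Distance = |-60| / √41 = 60/√41 ≈ 9.37.

9.37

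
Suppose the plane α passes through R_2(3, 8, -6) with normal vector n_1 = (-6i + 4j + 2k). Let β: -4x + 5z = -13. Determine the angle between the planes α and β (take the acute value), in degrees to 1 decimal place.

α: n_1·r = n_1·R_2 gives -6x + 4y + 2z = 2.
cos θ = |n₁·n₂| / (|n₁||n₂|) = |34| / (√56 · √41).
θ = arccos(0.70957) ≈ 44.8°.

44.8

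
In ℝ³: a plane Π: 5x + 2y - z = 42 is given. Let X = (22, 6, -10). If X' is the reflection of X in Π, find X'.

(-8, -6, -4)

λ = (n·X − d)/|n|² = (132 − 42)/30 = 3.
Reflection = X − 2λn = (22, 6, -10) − 6·(5, 2, -1) = (-8, -6, -4).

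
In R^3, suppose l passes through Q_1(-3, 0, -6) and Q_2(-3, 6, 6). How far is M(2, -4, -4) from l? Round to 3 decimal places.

6.708

A direction vector for l is Q_2 − Q_1 = (0, 6, 12).
Taking (-3, 0, -6) on l with direction v = (0, 6, 12): w = M − (-3, 0, -6) = (5, -4, 2), and w × v = (-60, -60, 30).
Distance = |w × v| / |v| = √8100 / √180 ≈ 6.708.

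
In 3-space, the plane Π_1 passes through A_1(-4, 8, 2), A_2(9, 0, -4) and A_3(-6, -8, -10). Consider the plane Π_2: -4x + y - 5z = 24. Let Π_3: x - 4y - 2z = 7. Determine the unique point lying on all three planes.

(-1, 0, -4)

A_1A_2 = (13, -8, -6), A_1A_3 = (-2, -16, -12); a normal to Π_1 is A_1A_2 × A_1A_3 = (0, 168, -224).
Using A_1: Π_1 has equation 168y - 224z = 896.
Solving the 3×3 linear system 168y - 224z = 896, -4x + y - 5z = 24, x - 4y - 2z = 7 (e.g. by elimination or Cramer's rule, determinant = -5544) gives (-1, 0, -4).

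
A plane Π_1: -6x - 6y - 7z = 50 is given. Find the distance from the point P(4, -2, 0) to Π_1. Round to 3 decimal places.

n·P − d = (-6)·(4) + (-6)·(-2) + (-7)·(0) − 50 = -62; |n| = √121.
Distance = |-62| / √121 = 62/√121 ≈ 5.636.

5.636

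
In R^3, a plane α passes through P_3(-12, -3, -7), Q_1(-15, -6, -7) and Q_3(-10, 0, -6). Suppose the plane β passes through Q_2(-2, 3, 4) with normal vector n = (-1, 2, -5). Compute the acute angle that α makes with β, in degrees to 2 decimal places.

P_3Q_1 = (-3, -3, 0), P_3Q_3 = (2, 3, 1); a normal to α is P_3Q_1 × P_3Q_3 = (-3, 3, -3).
Using P_3: α has equation -3x + 3y - 3z = 48.
β: n·r = n·Q_2 gives -x + 2y - 5z = -12.
cos θ = |n₁·n₂| / (|n₁||n₂|) = |24| / (√27 · √30).
θ = arccos(0.84327) ≈ 32.51°.

32.51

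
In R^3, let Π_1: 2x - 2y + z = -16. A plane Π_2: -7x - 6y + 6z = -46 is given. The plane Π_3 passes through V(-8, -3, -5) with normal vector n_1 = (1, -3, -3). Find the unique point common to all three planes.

(-2, 2, -8)

Π_3: n_1·r = n_1·V gives x - 3y - 3z = 16.
Solving the 3×3 linear system 2x - 2y + z = -16, -7x - 6y + 6z = -46, x - 3y - 3z = 16 (e.g. by elimination or Cramer's rule, determinant = 129) gives (-2, 2, -8).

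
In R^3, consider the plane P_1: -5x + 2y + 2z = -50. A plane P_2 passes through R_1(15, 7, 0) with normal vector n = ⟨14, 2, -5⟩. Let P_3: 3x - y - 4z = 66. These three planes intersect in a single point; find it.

P_2: n·r = n·R_1 gives 14x + 2y - 5z = 224.
Solving the 3×3 linear system -5x + 2y + 2z = -50, 14x + 2y - 5z = 224, 3x - y - 4z = 66 (e.g. by elimination or Cramer's rule, determinant = 107) gives (10, 12, -12).

(10, 12, -12)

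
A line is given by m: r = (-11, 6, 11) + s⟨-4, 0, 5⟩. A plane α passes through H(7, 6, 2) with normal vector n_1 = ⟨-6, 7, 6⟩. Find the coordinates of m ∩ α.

α: n_1·r = n_1·H gives -6x + 7y + 6z = 12.
Substitute r = (-11, 6, 11) + t(-4, 0, 5) into the plane: 174 + 54t = 12, so t = -3.
Intersection: (-11, 6, 11) + (-3)·(-4, 0, 5) = (1, 6, -4).

(1, 6, -4)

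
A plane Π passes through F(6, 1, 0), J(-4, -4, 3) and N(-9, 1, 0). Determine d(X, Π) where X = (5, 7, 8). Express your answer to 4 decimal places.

FJ = (-10, -5, 3), FN = (-15, 0, 0); a normal to Π is FJ × FN = (0, -45, -75).
Using F: Π has equation -45y - 75z = -45.
n·X − d = (0)·(5) + (-45)·(7) + (-75)·(8) − (-45) = -870; |n| = √7650.
Distance = |-870| / √7650 = 870/√7650 ≈ 9.9469.

9.9469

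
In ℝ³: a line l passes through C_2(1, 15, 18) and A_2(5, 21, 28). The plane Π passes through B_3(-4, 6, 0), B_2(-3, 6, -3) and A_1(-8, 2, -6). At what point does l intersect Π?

(-5, 6, 3)

A direction vector for l is A_2 − C_2 = (4, 6, 10).
B_3B_2 = (1, 0, -3), B_3A_1 = (-4, -4, -6); a normal to Π is B_3B_2 × B_3A_1 = (-12, 18, -4).
Using B_3: Π has equation -12x + 18y - 4z = 156.
Substitute r = (1, 15, 18) + t(4, 6, 10) into the plane: 186 + 20t = 156, so t = -3/2.
Intersection: (1, 15, 18) + (-3/2)·(4, 6, 10) = (-5, 6, 3).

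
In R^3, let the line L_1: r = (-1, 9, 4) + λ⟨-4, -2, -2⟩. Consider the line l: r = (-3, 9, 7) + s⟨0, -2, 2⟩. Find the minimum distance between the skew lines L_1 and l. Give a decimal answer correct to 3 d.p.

Common perpendicular direction n = (-4, -2, -2) × (0, -2, 2) = (-8, 8, 8).
With w = (-3, 9, 7) − (-1, 9, 4) = (-2, 0, 3), w · n = 40.
Distance = |w · n| / |n| = |40| / √192 ≈ 2.887.

2.887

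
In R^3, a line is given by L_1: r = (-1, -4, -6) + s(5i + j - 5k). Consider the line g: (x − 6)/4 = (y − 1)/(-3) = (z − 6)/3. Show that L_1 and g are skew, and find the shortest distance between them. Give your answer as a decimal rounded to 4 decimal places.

g has direction (4, -3, 3) through (6, 1, 6).
Common perpendicular direction n = (5, 1, -5) × (4, -3, 3) = (-12, -35, -19).
With w = (6, 1, 6) − (-1, -4, -6) = (7, 5, 12), w · n = -487.
Since n ≠ 0 the lines are not parallel, and w · n = -487 ≠ 0 so they do not intersect; hence they are skew.
Distance = |w · n| / |n| = |-487| / √1730 ≈ 11.7086.

11.7086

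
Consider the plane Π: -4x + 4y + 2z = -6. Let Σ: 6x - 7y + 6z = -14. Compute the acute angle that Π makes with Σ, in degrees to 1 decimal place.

52.7

cos θ = |n₁·n₂| / (|n₁||n₂|) = |-40| / (√36 · √121).
θ = arccos(0.60606) ≈ 52.7°.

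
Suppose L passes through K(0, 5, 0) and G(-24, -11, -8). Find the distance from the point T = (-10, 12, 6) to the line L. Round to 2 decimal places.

A direction vector for L is G − K = (-24, -16, -8).
Taking (0, 5, 0) on L with direction v = (-24, -16, -8): w = T − (0, 5, 0) = (-10, 7, 6), and w × v = (40, -224, 328).
Distance = |w × v| / |v| = √159360 / √896 ≈ 13.34.

13.34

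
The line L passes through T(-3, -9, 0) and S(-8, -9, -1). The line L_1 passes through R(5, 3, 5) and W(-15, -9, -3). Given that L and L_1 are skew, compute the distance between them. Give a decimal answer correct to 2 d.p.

A direction vector for L is S − T = (-5, 0, -1).
A direction vector for L_1 is W − R = (-20, -12, -8).
Common perpendicular direction n = (-5, 0, -1) × (-20, -12, -8) = (-12, -20, 60).
With w = (5, 3, 5) − (-3, -9, 0) = (8, 12, 5), w · n = -36.
Distance = |w · n| / |n| = |-36| / √4144 ≈ 0.56.

0.56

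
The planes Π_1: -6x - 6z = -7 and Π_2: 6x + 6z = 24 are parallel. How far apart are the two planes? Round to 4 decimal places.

Rescale Π_2 by 1/(-1): -6x - 6z = -24. Then distance = |-7 − (-24)| / √72 ≈ 2.0035.

2.0035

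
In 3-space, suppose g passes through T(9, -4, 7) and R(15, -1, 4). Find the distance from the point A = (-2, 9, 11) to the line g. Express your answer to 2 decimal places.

16.67

A direction vector for g is R − T = (6, 3, -3).
Taking (9, -4, 7) on g with direction v = (6, 3, -3): w = A − (9, -4, 7) = (-11, 13, 4), and w × v = (-51, -9, -111).
Distance = |w × v| / |v| = √15003 / √54 ≈ 16.67.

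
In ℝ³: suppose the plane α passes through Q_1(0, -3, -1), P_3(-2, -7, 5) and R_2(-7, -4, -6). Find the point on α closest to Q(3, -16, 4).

(-1, -8, 8)

Q_1P_3 = (-2, -4, 6), Q_1R_2 = (-7, -1, -5); a normal to α is Q_1P_3 × Q_1R_2 = (26, -52, -26).
Using Q_1: α has equation 26x - 52y - 26z = 182.
Foot = Q − λn with λ = (n·Q − d)/|n|² = (806 − 182)/4056 = 2/13.
Foot = (3, -16, 4) − (2/13)·(26, -52, -26) = (-1, -8, 8).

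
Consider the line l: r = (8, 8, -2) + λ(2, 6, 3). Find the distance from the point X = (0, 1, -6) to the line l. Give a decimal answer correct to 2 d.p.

5.39

Taking (8, 8, -2) on l with direction v = (2, 6, 3): w = X − (8, 8, -2) = (-8, -7, -4), and w × v = (3, 16, -34).
Distance = |w × v| / |v| = √1421 / √49 ≈ 5.39.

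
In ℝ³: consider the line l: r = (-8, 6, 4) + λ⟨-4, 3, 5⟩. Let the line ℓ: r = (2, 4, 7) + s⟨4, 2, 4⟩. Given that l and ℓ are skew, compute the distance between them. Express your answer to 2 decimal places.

2.72

Common perpendicular direction n = (-4, 3, 5) × (4, 2, 4) = (2, 36, -20).
With w = (2, 4, 7) − (-8, 6, 4) = (10, -2, 3), w · n = -112.
Distance = |w · n| / |n| = |-112| / √1700 ≈ 2.72.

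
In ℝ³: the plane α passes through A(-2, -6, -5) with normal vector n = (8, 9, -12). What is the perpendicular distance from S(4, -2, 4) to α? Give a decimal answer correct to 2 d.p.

1.41

α: n·r = n·A gives 8x + 9y - 12z = -10.
n·S − d = (8)·(4) + (9)·(-2) + (-12)·(4) − (-10) = -24; |n| = √289.
Distance = |-24| / √289 = 24/√289 ≈ 1.41.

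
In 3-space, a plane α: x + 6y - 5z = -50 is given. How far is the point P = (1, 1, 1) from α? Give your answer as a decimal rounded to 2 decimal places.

n·P − d = (1)·(1) + (6)·(1) + (-5)·(1) − (-50) = 52; |n| = √62.
Distance = |52| / √62 = 52/√62 ≈ 6.60.

6.60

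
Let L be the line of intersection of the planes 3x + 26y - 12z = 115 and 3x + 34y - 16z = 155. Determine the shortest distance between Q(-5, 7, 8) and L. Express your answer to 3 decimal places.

Direction of L: (3, 26, -12) × (3, 34, -16) = (-8, 12, 24).
A point on L: solving the two plane equations with x = -7 gives (-7, 8, 6).
Taking (-7, 8, 6) on L with direction v = (-8, 12, 24): w = Q − (-7, 8, 6) = (2, -1, 2), and w × v = (-48, -64, 16).
Distance = |w × v| / |v| = √6656 / √784 ≈ 2.914.

2.914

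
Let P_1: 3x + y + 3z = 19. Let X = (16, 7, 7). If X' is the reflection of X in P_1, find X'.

λ = (n·X − d)/|n|² = (76 − 19)/19 = 3.
Reflection = X − 2λn = (16, 7, 7) − 6·(3, 1, 3) = (-2, 1, -11).

(-2, 1, -11)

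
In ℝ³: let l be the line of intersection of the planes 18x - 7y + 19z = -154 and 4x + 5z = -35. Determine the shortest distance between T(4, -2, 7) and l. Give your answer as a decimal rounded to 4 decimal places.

13.7832

Direction of l: (18, -7, 19) × (4, 0, 5) = (-35, -14, 28).
A point on l: solving the two plane equations with x = 0 gives (0, 3, -7).
Taking (0, 3, -7) on l with direction v = (-35, -14, 28): w = T − (0, 3, -7) = (4, -5, 14), and w × v = (56, -602, -231).
Distance = |w × v| / |v| = √418901 / √2205 ≈ 13.7832.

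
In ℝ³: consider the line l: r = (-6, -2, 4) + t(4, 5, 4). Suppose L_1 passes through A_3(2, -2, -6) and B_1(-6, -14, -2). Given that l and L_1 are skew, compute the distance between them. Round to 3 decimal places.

7.462

A direction vector for L_1 is B_1 − A_3 = (-8, -12, 4).
Common perpendicular direction n = (4, 5, 4) × (-8, -12, 4) = (68, -48, -8).
With w = (2, -2, -6) − (-6, -2, 4) = (8, 0, -10), w · n = 624.
Distance = |w · n| / |n| = |624| / √6992 ≈ 7.462.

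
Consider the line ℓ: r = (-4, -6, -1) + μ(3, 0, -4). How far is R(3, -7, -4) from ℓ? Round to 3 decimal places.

Taking (-4, -6, -1) on ℓ with direction v = (3, 0, -4): w = R − (-4, -6, -1) = (7, -1, -3), and w × v = (4, 19, 3).
Distance = |w × v| / |v| = √386 / √25 ≈ 3.929.

3.929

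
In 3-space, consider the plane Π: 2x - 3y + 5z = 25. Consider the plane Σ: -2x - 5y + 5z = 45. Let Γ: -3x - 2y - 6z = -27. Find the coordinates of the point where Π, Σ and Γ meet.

Solving the 3×3 linear system 2x - 3y + 5z = 25, -2x - 5y + 5z = 45, -3x - 2y - 6z = -27 (e.g. by elimination or Cramer's rule, determinant = 106) gives (-5, 0, 7).

(-5, 0, 7)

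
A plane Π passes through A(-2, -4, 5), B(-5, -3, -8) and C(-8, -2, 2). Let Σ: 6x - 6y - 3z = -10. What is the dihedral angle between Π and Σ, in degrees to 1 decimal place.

65.1

AB = (-3, 1, -13), AC = (-6, 2, -3); a normal to Π is AB × AC = (23, 69, 0).
Using A: Π has equation 23x + 69y = -322.
cos θ = |n₁·n₂| / (|n₁||n₂|) = |-276| / (√5290 · √81).
θ = arccos(0.42164) ≈ 65.1°.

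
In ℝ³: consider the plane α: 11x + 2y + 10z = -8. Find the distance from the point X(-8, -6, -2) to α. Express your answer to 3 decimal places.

7.467

n·X − d = (11)·(-8) + (2)·(-6) + (10)·(-2) − (-8) = -112; |n| = √225.
Distance = |-112| / √225 = 112/√225 ≈ 7.467.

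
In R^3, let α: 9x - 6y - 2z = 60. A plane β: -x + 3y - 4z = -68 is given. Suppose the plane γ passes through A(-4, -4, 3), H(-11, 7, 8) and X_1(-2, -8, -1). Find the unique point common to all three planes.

(2, -10, 9)

AH = (-7, 11, 5), AX_1 = (2, -4, -4); a normal to γ is AH × AX_1 = (-24, -18, 6).
Using A: γ has equation -24x - 18y + 6z = 186.
Solving the 3×3 linear system 9x - 6y - 2z = 60, -x + 3y - 4z = -68, -24x - 18y + 6z = 186 (e.g. by elimination or Cramer's rule, determinant = -1278) gives (2, -10, 9).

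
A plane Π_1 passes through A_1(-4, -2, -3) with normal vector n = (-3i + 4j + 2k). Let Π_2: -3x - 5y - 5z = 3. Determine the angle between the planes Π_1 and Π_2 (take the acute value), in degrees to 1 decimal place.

Π_1: n·r = n·A_1 gives -3x + 4y + 2z = -2.
cos θ = |n₁·n₂| / (|n₁||n₂|) = |-21| / (√29 · √59).
θ = arccos(0.50768) ≈ 59.5°.

59.5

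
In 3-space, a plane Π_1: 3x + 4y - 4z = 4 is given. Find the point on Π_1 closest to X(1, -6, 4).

Foot = X − λn with λ = (n·X − d)/|n|² = (-37 − 4)/41 = -1.
Foot = (1, -6, 4) − (-1)·(3, 4, -4) = (4, -2, 0).

(4, -2, 0)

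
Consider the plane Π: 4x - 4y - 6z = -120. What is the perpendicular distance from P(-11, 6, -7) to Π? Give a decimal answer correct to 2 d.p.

11.40

n·P − d = (4)·(-11) + (-4)·(6) + (-6)·(-7) − (-120) = 94; |n| = √68.
Distance = |94| / √68 = 94/√68 ≈ 11.40.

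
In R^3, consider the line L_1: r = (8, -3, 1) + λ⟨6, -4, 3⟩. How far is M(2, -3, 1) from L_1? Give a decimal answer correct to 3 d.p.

Taking (8, -3, 1) on L_1 with direction v = (6, -4, 3): w = M − (8, -3, 1) = (-6, 0, 0), and w × v = (0, 18, 24).
Distance = |w × v| / |v| = √900 / √61 ≈ 3.841.

3.841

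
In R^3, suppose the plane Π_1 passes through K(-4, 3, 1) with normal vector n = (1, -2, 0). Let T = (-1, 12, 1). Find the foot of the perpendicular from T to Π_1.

Π_1: n·r = n·K gives x - 2y = -10.
Foot = T − λn with λ = (n·T − d)/|n|² = (-25 − (-10))/5 = -3.
Foot = (-1, 12, 1) − (-3)·(1, -2, 0) = (2, 6, 1).

(2, 6, 1)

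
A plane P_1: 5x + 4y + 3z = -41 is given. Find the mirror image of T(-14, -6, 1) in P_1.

(-4, 2, 7)

λ = (n·T − d)/|n|² = (-91 − (-41))/50 = -1.
Reflection = T − 2λn = (-14, -6, 1) − (-2)·(5, 4, 3) = (-4, 2, 7).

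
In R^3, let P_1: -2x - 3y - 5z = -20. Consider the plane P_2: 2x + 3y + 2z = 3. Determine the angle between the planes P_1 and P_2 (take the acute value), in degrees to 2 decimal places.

25.19

cos θ = |n₁·n₂| / (|n₁||n₂|) = |-23| / (√38 · √17).
θ = arccos(0.90492) ≈ 25.19°.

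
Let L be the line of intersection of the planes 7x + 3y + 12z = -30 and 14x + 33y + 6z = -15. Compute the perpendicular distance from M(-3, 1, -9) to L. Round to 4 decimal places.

Direction of L: (7, 3, 12) × (14, 33, 6) = (-378, 126, 189).
A point on L: solving the two plane equations with x = -3 gives (-3, 1, -1).
Taking (-3, 1, -1) on L with direction v = (-378, 126, 189): w = M − (-3, 1, -1) = (0, 0, -8), and w × v = (1008, 3024, 0).
Distance = |w × v| / |v| = √10160640 / √194481 ≈ 7.2281.

7.2281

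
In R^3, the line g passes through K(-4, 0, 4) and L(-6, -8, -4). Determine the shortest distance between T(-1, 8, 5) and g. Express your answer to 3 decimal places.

A direction vector for g is L − K = (-2, -8, -8).
Taking (-4, 0, 4) on g with direction v = (-2, -8, -8): w = T − (-4, 0, 4) = (3, 8, 1), and w × v = (-56, 22, -8).
Distance = |w × v| / |v| = √3684 / √132 ≈ 5.283.

5.283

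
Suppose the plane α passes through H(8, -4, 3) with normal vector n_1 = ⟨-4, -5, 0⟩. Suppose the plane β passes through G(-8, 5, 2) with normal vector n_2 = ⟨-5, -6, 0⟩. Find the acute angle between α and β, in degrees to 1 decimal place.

α: n_1·r = n_1·H gives -4x - 5y = -12.
β: n_2·r = n_2·G gives -5x - 6y = 10.
cos θ = |n₁·n₂| / (|n₁||n₂|) = |50| / (√41 · √61).
θ = arccos(0.99980) ≈ 1.1°.

1.1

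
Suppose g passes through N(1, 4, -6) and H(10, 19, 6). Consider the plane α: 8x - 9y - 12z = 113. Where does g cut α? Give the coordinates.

(-2, -1, -10)

A direction vector for g is H − N = (9, 15, 12).
Substitute r = (1, 4, -6) + t(9, 15, 12) into the plane: 44 + (-207)t = 113, so t = -1/3.
Intersection: (1, 4, -6) + (-1/3)·(9, 15, 12) = (-2, -1, -10).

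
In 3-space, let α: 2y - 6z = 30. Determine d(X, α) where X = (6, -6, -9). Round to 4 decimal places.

n·X − d = (0)·(6) + (2)·(-6) + (-6)·(-9) − 30 = 12; |n| = √40.
Distance = |12| / √40 = 12/√40 ≈ 1.8974.

1.8974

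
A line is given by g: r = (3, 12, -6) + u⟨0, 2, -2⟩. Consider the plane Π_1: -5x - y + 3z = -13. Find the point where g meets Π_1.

Substitute r = (3, 12, -6) + t(0, 2, -2) into the plane: -45 + (-8)t = -13, so t = -4.
Intersection: (3, 12, -6) + (-4)·(0, 2, -2) = (3, 4, 2).

(3, 4, 2)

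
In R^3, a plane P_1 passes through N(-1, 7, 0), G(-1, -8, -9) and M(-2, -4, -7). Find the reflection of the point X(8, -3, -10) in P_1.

(4, -9, 0)

NG = (0, -15, -9), NM = (-1, -11, -7); a normal to P_1 is NG × NM = (6, 9, -15).
Using N: P_1 has equation 6x + 9y - 15z = 57.
λ = (n·X − d)/|n|² = (171 − 57)/342 = 1/3.
Reflection = X − 2λn = (8, -3, -10) − (2/3)·(6, 9, -15) = (4, -9, 0).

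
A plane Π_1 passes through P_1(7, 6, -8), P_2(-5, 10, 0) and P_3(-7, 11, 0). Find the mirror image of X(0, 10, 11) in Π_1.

P_1P_2 = (-12, 4, 8), P_1P_3 = (-14, 5, 8); a normal to Π_1 is P_1P_2 × P_1P_3 = (-8, -16, -4).
Using P_1: Π_1 has equation -8x - 16y - 4z = -120.
λ = (n·X − d)/|n|² = (-204 − (-120))/336 = -1/4.
Reflection = X − 2λn = (0, 10, 11) − (-1/2)·(-8, -16, -4) = (-4, 2, 9).

(-4, 2, 9)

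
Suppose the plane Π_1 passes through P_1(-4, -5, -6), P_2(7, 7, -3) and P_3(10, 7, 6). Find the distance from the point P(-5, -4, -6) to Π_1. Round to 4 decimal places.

1.3644

P_1P_2 = (11, 12, 3), P_1P_3 = (14, 12, 12); a normal to Π_1 is P_1P_2 × P_1P_3 = (108, -90, -36).
Using P_1: Π_1 has equation 108x - 90y - 36z = 234.
n·P − d = (108)·(-5) + (-90)·(-4) + (-36)·(-6) − 234 = -198; |n| = √21060.
Distance = |-198| / √21060 = 198/√21060 ≈ 1.3644.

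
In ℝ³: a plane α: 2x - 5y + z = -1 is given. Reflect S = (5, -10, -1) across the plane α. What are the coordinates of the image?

(-3, 10, -5)

λ = (n·S − d)/|n|² = (59 − (-1))/30 = 2.
Reflection = S − 2λn = (5, -10, -1) − 4·(2, -5, 1) = (-3, 10, -5).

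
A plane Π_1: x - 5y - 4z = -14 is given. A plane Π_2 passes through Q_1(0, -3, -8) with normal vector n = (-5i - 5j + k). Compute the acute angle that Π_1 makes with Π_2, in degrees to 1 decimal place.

69.8

Π_2: n·r = n·Q_1 gives -5x - 5y + z = 7.
cos θ = |n₁·n₂| / (|n₁||n₂|) = |16| / (√42 · √51).
θ = arccos(0.34571) ≈ 69.8°.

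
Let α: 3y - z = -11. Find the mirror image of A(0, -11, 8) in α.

λ = (n·A − d)/|n|² = (-41 − (-11))/10 = -3.
Reflection = A − 2λn = (0, -11, 8) − (-6)·(0, 3, -1) = (0, 7, 2).

(0, 7, 2)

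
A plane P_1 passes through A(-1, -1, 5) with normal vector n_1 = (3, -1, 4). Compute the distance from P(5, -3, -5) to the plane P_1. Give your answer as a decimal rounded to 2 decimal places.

3.92

P_1: n_1·r = n_1·A gives 3x - y + 4z = 18.
n·P − d = (3)·(5) + (-1)·(-3) + (4)·(-5) − 18 = -20; |n| = √26.
Distance = |-20| / √26 = 20/√26 ≈ 3.92.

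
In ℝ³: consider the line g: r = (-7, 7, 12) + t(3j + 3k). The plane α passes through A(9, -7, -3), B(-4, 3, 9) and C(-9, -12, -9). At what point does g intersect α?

AB = (-13, 10, 12), AC = (-18, -5, -6); a normal to α is AB × AC = (0, -294, 245).
Using A: α has equation -294y + 245z = 1323.
Substitute r = (-7, 7, 12) + t(0, 3, 3) into the plane: 882 + (-147)t = 1323, so t = -3.
Intersection: (-7, 7, 12) + (-3)·(0, 3, 3) = (-7, -2, 3).

(-7, -2, 3)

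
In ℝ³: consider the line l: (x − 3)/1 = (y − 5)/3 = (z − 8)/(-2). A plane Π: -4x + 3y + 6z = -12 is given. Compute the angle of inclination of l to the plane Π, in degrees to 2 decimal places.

l has direction (1, 3, -2) through (3, 5, 8).
sin θ = |n·v| / (|n||v|) = |-7| / (√61 · √14) = 0.23954.
θ ≈ 13.86°.

13.86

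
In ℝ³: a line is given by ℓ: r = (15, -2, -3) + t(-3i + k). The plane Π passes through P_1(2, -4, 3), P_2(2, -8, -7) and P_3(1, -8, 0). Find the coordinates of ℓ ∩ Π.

P_1P_2 = (0, -4, -10), P_1P_3 = (-1, -4, -3); a normal to Π is P_1P_2 × P_1P_3 = (-28, 10, -4).
Using P_1: Π has equation -28x + 10y - 4z = -108.
Substitute r = (15, -2, -3) + t(-3, 0, 1) into the plane: -428 + 80t = -108, so t = 4.
Intersection: (15, -2, -3) + 4·(-3, 0, 1) = (3, -2, 1).

(3, -2, 1)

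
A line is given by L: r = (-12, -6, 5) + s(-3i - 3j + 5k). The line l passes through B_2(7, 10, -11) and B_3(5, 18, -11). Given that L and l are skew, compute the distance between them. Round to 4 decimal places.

8.6291

A direction vector for l is B_3 − B_2 = (-2, 8, 0).
Common perpendicular direction n = (-3, -3, 5) × (-2, 8, 0) = (-40, -10, -30).
With w = (7, 10, -11) − (-12, -6, 5) = (19, 16, -16), w · n = -440.
Distance = |w · n| / |n| = |-440| / √2600 ≈ 8.6291.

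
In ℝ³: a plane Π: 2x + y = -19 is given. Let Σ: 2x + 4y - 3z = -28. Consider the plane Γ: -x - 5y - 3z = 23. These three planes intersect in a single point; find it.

(-8, -3, 0)

Solving the 3×3 linear system 2x + y = -19, 2x + 4y - 3z = -28, -x - 5y - 3z = 23 (e.g. by elimination or Cramer's rule, determinant = -45) gives (-8, -3, 0).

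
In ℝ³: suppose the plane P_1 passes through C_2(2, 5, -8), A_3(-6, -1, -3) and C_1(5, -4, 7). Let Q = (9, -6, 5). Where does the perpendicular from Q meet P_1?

(8, -3, 7)

C_2A_3 = (-8, -6, 5), C_2C_1 = (3, -9, 15); a normal to P_1 is C_2A_3 × C_2C_1 = (-45, 135, 90).
Using C_2: P_1 has equation -45x + 135y + 90z = -135.
Foot = Q − λn with λ = (n·Q − d)/|n|² = (-765 − (-135))/28350 = -1/45.
Foot = (9, -6, 5) − (-1/45)·(-45, 135, 90) = (8, -3, 7).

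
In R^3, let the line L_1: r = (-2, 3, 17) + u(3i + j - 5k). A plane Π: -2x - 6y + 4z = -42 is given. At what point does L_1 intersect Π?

(7, 6, 2)

Substitute r = (-2, 3, 17) + t(3, 1, -5) into the plane: 54 + (-32)t = -42, so t = 3.
Intersection: (-2, 3, 17) + 3·(3, 1, -5) = (7, 6, 2).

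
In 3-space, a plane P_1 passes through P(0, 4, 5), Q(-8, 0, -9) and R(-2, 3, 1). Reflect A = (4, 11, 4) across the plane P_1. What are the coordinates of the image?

PQ = (-8, -4, -14), PR = (-2, -1, -4); a normal to P_1 is PQ × PR = (2, -4, 0).
Using P: P_1 has equation 2x - 4y = -16.
λ = (n·A − d)/|n|² = (-36 − (-16))/20 = -1.
Reflection = A − 2λn = (4, 11, 4) − (-2)·(2, -4, 0) = (8, 3, 4).

(8, 3, 4)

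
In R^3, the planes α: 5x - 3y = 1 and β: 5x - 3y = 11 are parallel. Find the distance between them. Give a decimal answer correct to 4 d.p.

1.7150

Same normal n = (5, -3, 0) with |n| = √34; distance = |1 − 11| / |n| = 10/√34 ≈ 1.7150.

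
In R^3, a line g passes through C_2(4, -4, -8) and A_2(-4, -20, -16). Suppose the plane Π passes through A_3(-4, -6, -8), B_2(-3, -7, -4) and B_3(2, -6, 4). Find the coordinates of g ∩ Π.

(8, 4, -4)

A direction vector for g is A_2 − C_2 = (-8, -16, -8).
A_3B_2 = (1, -1, 4), A_3B_3 = (6, 0, 12); a normal to Π is A_3B_2 × A_3B_3 = (-12, 12, 6).
Using A_3: Π has equation -12x + 12y + 6z = -72.
Substitute r = (4, -4, -8) + t(-8, -16, -8) into the plane: -144 + (-144)t = -72, so t = -1/2.
Intersection: (4, -4, -8) + (-1/2)·(-8, -16, -8) = (8, 4, -4).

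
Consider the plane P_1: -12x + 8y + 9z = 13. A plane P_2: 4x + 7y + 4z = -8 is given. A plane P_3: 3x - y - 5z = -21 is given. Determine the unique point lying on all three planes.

(0, -4, 5)

Solving the 3×3 linear system -12x + 8y + 9z = 13, 4x + 7y + 4z = -8, 3x - y - 5z = -21 (e.g. by elimination or Cramer's rule, determinant = 403) gives (0, -4, 5).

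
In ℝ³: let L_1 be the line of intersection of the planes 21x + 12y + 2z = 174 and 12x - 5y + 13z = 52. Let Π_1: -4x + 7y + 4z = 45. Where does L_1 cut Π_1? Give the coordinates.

Direction of L_1: (21, 12, 2) × (12, -5, 13) = (166, -249, -249).
A point on L_1: solving the two plane equations with x = 12 gives (12, -5, -9).
Substitute r = (12, -5, -9) + t(166, -249, -249) into the plane: -119 + (-3403)t = 45, so t = -4/83.
Intersection: (12, -5, -9) + (-4/83)·(166, -249, -249) = (4, 7, 3).

(4, 7, 3)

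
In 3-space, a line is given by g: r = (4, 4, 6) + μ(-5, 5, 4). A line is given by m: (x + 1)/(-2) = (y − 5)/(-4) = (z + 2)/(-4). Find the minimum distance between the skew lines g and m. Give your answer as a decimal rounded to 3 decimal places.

m has direction (-2, -4, -4) through (-1, 5, -2).
Common perpendicular direction n = (-5, 5, 4) × (-2, -4, -4) = (-4, -28, 30).
With w = (-1, 5, -2) − (4, 4, 6) = (-5, 1, -8), w · n = -248.
Distance = |w · n| / |n| = |-248| / √1700 ≈ 6.015.

6.015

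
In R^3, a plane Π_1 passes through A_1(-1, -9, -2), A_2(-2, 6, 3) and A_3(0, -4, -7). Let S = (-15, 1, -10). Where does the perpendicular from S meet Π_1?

A_1A_2 = (-1, 15, 5), A_1A_3 = (1, 5, -5); a normal to Π_1 is A_1A_2 × A_1A_3 = (-100, 0, -20).
Using A_1: Π_1 has equation -100x - 20z = 140.
Foot = S − λn with λ = (n·S − d)/|n|² = (1700 − 140)/10400 = 3/20.
Foot = (-15, 1, -10) − (3/20)·(-100, 0, -20) = (0, 1, -7).

(0, 1, -7)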